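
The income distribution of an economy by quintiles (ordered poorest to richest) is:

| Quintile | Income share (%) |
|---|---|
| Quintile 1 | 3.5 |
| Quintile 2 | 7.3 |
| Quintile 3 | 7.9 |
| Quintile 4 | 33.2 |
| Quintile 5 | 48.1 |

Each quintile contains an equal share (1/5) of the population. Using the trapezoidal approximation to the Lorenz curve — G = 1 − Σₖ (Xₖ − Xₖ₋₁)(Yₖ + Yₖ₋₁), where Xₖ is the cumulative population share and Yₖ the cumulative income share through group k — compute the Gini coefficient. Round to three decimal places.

Cumulative income shares Yₖ: 0.0350, 0.1080, 0.1870, 0.5190, 1.0000
Σ (Xₖ−Xₖ₋₁)(Yₖ+Yₖ₋₁) = (1/5)(0.0350+0.0000) + (1/5)(0.1080+0.0350) + (1/5)(0.1870+0.1080) + (1/5)(0.5190+0.1870) + (1/5)(1.0000+0.5190)
  = 0.0070 + 0.0286 + 0.0590 + 0.1412 + 0.3038 = 0.5396
G = 1 − 0.5396 = 0.4604

0.460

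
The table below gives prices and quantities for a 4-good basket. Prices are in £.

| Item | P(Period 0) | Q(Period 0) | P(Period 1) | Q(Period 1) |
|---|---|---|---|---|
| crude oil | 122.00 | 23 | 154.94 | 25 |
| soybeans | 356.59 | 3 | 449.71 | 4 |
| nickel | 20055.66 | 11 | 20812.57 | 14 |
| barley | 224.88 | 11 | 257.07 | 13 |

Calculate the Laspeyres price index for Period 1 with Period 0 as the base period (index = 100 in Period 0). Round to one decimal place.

Laspeyres price index uses base-period quantities as weights.
ΣP(Period 1)·Q(Period 0) = 154.94×23 + 449.71×3 + 20812.57×11 + 257.07×11 = 3563.62 + 1349.13 + 228938.27 + 2827.77 = 236678.79
ΣP(Period 0)·Q(Period 0) = 122.00×23 + 356.59×3 + 20055.66×11 + 224.88×11 = 2806 + 1069.77 + 220612.26 + 2473.68 = 226961.71
Index = 236678.79 / 226961.71 × 100 = 104.2814

104.3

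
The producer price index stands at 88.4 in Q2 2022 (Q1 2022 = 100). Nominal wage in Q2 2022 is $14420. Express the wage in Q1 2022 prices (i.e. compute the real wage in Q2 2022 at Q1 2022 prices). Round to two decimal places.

16312.22

Real = Nominal ÷ (Index/100) = 14420 ÷ (88.4/100)
     = 14420 ÷ 0.884 = 16312.2172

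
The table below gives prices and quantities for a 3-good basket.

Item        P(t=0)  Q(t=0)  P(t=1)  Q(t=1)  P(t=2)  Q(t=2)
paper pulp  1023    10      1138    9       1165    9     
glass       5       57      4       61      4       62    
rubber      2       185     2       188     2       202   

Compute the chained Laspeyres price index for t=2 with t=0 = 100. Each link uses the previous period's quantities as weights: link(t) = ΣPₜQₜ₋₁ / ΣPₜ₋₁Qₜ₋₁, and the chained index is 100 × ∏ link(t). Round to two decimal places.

Link t=0→t=1:
ΣP(t=1)Q(t=0) = 1138×10 + 4×57 + 2×185 = 11380 + 228 + 370 = 11978
ΣP(t=0)Q(t=0) = 1023×10 + 5×57 + 2×185 = 10230 + 285 + 370 = 10885
link = 11978/10885 = 1.100413
Link t=1→t=2:
ΣP(t=2)Q(t=1) = 1165×9 + 4×61 + 2×188 = 10485 + 244 + 376 = 11105
ΣP(t=1)Q(t=1) = 1138×9 + 4×61 + 2×188 = 10242 + 244 + 376 = 10862
link = 11105/10862 = 1.022372
Chained index = 100 × 1.100413 × 1.022372 = 112.5031

112.50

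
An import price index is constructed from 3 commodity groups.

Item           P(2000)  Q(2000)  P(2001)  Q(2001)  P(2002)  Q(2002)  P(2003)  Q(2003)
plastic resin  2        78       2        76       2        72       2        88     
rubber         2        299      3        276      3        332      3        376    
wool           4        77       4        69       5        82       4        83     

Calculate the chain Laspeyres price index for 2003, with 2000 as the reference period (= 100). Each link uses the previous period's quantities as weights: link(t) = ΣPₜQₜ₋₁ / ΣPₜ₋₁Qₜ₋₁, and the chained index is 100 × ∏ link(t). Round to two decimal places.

Link 2000→2001:
ΣP(2001)Q(2000) = 2×78 + 3×299 + 4×77 = 156 + 897 + 308 = 1361
ΣP(2000)Q(2000) = 2×78 + 2×299 + 4×77 = 156 + 598 + 308 = 1062
link = 1361/1062 = 1.281544
Link 2001→2002:
ΣP(2002)Q(2001) = 2×76 + 3×276 + 5×69 = 152 + 828 + 345 = 1325
ΣP(2001)Q(2001) = 2×76 + 3×276 + 4×69 = 152 + 828 + 276 = 1256
link = 1325/1256 = 1.054936
Link 2002→2003:
ΣP(2003)Q(2002) = 2×72 + 3×332 + 4×82 = 144 + 996 + 328 = 1468
ΣP(2002)Q(2002) = 2×72 + 3×332 + 5×82 = 144 + 996 + 410 = 1550
link = 1468/1550 = 0.947097
Chained index = 100 × 1.281544 × 1.054936 × 0.947097 = 128.0425

128.04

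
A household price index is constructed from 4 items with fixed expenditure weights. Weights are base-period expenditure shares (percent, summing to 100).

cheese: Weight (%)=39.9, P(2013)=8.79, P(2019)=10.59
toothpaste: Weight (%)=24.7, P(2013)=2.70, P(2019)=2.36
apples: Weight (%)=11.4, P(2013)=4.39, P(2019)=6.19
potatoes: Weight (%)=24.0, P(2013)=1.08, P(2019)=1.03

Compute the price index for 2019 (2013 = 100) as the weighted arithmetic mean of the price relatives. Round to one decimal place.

108.6

cheese: 39.9 × (10.59/8.79) = 39.9 × 1.204778 = 48.0706
toothpaste: 24.7 × (2.36/2.70) = 24.7 × 0.874074 = 21.5896
apples: 11.4 × (6.19/4.39) = 11.4 × 1.410023 = 16.0743
potatoes: 24.0 × (1.03/1.08) = 24.0 × 0.953704 = 22.8889
Index = Σ wᵢ·(p₁ᵢ/p₀ᵢ) = 48.0706 + 21.5896 + 16.0743 + 22.8889 = 108.6234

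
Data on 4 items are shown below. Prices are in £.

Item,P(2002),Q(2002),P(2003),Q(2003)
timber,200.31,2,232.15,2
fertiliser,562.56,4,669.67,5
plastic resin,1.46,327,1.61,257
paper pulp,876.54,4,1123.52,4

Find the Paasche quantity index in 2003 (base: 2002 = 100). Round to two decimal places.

Paasche quantity index uses current-period prices as weights.
ΣP(2003)·Q(2003) = 232.15×2 + 669.67×5 + 1.61×257 + 1123.52×4 = 464.3 + 3348.35 + 413.77 + 4494.08 = 8720.5
ΣP(2003)·Q(2002) = 232.15×2 + 669.67×4 + 1.61×327 + 1123.52×4 = 464.3 + 2678.68 + 526.47 + 4494.08 = 8163.53
Index = 8720.5 / 8163.53 × 100 = 106.8227

106.82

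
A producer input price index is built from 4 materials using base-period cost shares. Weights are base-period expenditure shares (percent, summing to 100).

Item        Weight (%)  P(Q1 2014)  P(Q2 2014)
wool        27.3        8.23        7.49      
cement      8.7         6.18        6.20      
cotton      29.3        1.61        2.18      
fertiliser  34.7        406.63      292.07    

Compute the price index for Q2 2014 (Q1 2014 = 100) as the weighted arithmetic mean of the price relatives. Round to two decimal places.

98.17

wool: 27.3 × (7.49/8.23) = 27.3 × 0.910085 = 24.8453
cement: 8.7 × (6.20/6.18) = 8.7 × 1.003236 = 8.7282
cotton: 29.3 × (2.18/1.61) = 29.3 × 1.354037 = 39.6733
fertiliser: 34.7 × (292.07/406.63) = 34.7 × 0.718270 = 24.9240
Index = Σ wᵢ·(p₁ᵢ/p₀ᵢ) = 24.8453 + 8.7282 + 39.6733 + 24.9240 = 98.1707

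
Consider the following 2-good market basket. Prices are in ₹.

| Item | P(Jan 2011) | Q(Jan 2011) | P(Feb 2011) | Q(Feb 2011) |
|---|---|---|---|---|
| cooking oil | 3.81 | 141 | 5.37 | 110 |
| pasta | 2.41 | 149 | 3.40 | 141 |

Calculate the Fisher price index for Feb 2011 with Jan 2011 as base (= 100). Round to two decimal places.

141.00

Laspeyres component (base-period weights):
ΣP(Feb 2011)Q(Jan 2011) = 5.37×141 + 3.40×149 = 757.17 + 506.6 = 1263.77
ΣP(Jan 2011)Q(Jan 2011) = 3.81×141 + 2.41×149 = 537.21 + 359.09 = 896.3
L = 1263.77 / 896.3 × 100 = 140.9985
Paasche component (current-period weights):
ΣP(Feb 2011)Q(Feb 2011) = 5.37×110 + 3.40×141 = 590.7 + 479.4 = 1070.1
ΣP(Jan 2011)Q(Feb 2011) = 3.81×110 + 2.41×141 = 419.1 + 339.81 = 758.91
P = 1070.1 / 758.91 × 100 = 141.0049
Fisher = √(L × P) = √(140.9985 × 141.0049) = 141.0017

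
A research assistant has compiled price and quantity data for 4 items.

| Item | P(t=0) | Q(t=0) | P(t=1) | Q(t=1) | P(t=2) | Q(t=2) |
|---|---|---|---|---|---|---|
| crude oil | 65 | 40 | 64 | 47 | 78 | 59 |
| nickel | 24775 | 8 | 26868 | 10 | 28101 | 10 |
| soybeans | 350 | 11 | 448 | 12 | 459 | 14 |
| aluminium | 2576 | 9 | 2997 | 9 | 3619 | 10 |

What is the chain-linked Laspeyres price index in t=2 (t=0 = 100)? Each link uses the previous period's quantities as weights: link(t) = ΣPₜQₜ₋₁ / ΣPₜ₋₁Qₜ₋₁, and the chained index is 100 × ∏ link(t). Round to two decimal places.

Link t=0→t=1:
ΣP(t=1)Q(t=0) = 64×40 + 26868×8 + 448×11 + 2997×9 = 2560 + 214944 + 4928 + 26973 = 249405
ΣP(t=0)Q(t=0) = 65×40 + 24775×8 + 350×11 + 2576×9 = 2600 + 198200 + 3850 + 23184 = 227834
link = 249405/227834 = 1.094679
Link t=1→t=2:
ΣP(t=2)Q(t=1) = 78×47 + 28101×10 + 459×12 + 3619×9 = 3666 + 281010 + 5508 + 32571 = 322755
ΣP(t=1)Q(t=1) = 64×47 + 26868×10 + 448×12 + 2997×9 = 3008 + 268680 + 5376 + 26973 = 304037
link = 322755/304037 = 1.061565
Chained index = 100 × 1.094679 × 1.061565 = 116.2072

116.21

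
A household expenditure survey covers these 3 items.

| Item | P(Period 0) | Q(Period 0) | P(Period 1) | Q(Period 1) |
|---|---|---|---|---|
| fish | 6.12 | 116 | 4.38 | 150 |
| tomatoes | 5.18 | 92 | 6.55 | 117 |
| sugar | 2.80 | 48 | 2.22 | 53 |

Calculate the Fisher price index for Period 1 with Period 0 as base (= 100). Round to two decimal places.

Laspeyres component (base-period weights):
ΣP(Period 1)Q(Period 0) = 4.38×116 + 6.55×92 + 2.22×48 = 508.08 + 602.6 + 106.56 = 1217.24
ΣP(Period 0)Q(Period 0) = 6.12×116 + 5.18×92 + 2.80×48 = 709.92 + 476.56 + 134.4 = 1320.88
L = 1217.24 / 1320.88 × 100 = 92.1537
Paasche component (current-period weights):
ΣP(Period 1)Q(Period 1) = 4.38×150 + 6.55×117 + 2.22×53 = 657 + 766.35 + 117.66 = 1541.01
ΣP(Period 0)Q(Period 1) = 6.12×150 + 5.18×117 + 2.80×53 = 918 + 606.06 + 148.4 = 1672.46
P = 1541.01 / 1672.46 × 100 = 92.1403
Fisher = √(L × P) = √(92.1537 × 92.1403) = 92.1470

92.15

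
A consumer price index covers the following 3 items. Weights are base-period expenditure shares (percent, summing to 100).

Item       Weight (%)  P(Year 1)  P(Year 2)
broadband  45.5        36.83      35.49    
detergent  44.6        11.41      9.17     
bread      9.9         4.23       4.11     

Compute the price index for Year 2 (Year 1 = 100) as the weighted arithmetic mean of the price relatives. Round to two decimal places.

89.31

broadband: 45.5 × (35.49/36.83) = 45.5 × 0.963617 = 43.8446
detergent: 44.6 × (9.17/11.41) = 44.6 × 0.803681 = 35.8442
bread: 9.9 × (4.11/4.23) = 9.9 × 0.971631 = 9.6191
Index = Σ wᵢ·(p₁ᵢ/p₀ᵢ) = 43.8446 + 35.8442 + 9.6191 = 89.3079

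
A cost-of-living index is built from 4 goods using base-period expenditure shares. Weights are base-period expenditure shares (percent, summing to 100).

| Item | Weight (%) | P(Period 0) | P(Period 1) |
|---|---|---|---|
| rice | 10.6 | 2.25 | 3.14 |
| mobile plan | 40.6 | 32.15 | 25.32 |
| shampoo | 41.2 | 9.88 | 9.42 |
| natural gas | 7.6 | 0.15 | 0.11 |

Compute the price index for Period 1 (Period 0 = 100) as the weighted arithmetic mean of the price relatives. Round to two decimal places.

rice: 10.6 × (3.14/2.25) = 10.6 × 1.395556 = 14.7929
mobile plan: 40.6 × (25.32/32.15) = 40.6 × 0.787558 = 31.9749
shampoo: 41.2 × (9.42/9.88) = 41.2 × 0.953441 = 39.2818
natural gas: 7.6 × (0.11/0.15) = 7.6 × 0.733333 = 5.5733
Index = Σ wᵢ·(p₁ᵢ/p₀ᵢ) = 14.7929 + 31.9749 + 39.2818 + 5.5733 = 91.6229

91.62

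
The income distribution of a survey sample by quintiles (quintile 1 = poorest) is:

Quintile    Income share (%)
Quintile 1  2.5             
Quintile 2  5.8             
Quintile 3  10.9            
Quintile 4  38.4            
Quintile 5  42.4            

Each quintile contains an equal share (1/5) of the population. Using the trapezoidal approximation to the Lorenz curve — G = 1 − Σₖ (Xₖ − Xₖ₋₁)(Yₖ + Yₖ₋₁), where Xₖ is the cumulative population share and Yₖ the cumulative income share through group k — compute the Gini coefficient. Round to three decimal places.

0.450

Cumulative income shares Yₖ: 0.0250, 0.0830, 0.1920, 0.5760, 1.0000
Σ (Xₖ−Xₖ₋₁)(Yₖ+Yₖ₋₁) = (1/5)(0.0250+0.0000) + (1/5)(0.0830+0.0250) + (1/5)(0.1920+0.0830) + (1/5)(0.5760+0.1920) + (1/5)(1.0000+0.5760)
  = 0.0050 + 0.0216 + 0.0550 + 0.1536 + 0.3152 = 0.5504
G = 1 − 0.5504 = 0.4496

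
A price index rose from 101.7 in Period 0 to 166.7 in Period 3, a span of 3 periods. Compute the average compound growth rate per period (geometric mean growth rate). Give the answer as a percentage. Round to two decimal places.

Growth factor = (166.7/101.7)^(1/3) = (1.639135)^(1/3) = 1.179066
Growth rate = 1.179066 − 1 = 0.179066 = 17.9066%

17.91%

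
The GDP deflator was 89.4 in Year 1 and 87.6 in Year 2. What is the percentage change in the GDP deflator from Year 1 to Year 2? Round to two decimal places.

-2.01%

Change = (87.6 − 89.4) / 89.4 × 100
       = -1.8 / 89.4 × 100 = -2.0134%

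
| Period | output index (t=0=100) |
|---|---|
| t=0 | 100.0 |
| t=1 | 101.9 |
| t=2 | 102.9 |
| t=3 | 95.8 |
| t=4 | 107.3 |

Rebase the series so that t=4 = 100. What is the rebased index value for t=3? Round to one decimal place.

Rebased(t=3) = 95.8 / 107.3 × 100 = 89.2824

89.3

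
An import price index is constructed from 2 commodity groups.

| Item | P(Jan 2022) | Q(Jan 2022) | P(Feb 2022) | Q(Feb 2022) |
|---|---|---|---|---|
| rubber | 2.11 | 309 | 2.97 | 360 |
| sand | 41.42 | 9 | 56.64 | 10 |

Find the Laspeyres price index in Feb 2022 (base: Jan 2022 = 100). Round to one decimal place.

Laspeyres price index uses base-period quantities as weights.
ΣP(Feb 2022)·Q(Jan 2022) = 2.97×309 + 56.64×9 = 917.73 + 509.76 = 1427.49
ΣP(Jan 2022)·Q(Jan 2022) = 2.11×309 + 41.42×9 = 651.99 + 372.78 = 1024.77
Index = 1427.49 / 1024.77 × 100 = 139.2986

139.3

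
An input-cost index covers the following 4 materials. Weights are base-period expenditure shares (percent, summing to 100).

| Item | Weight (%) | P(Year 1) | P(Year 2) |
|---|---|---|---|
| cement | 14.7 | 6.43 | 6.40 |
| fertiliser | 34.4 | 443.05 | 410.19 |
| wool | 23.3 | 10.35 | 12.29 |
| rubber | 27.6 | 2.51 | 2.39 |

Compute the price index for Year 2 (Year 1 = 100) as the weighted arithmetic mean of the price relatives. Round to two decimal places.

cement: 14.7 × (6.40/6.43) = 14.7 × 0.995334 = 14.6314
fertiliser: 34.4 × (410.19/443.05) = 34.4 × 0.925832 = 31.8486
wool: 23.3 × (12.29/10.35) = 23.3 × 1.187440 = 27.6673
rubber: 27.6 × (2.39/2.51) = 27.6 × 0.952191 = 26.2805
Index = Σ wᵢ·(p₁ᵢ/p₀ᵢ) = 14.6314 + 31.8486 + 27.6673 + 26.2805 = 100.4279

100.43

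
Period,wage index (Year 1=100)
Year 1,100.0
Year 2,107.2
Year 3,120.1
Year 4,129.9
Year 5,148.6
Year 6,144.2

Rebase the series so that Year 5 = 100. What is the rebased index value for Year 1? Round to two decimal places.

67.29

Rebased(Year 1) = 100.0 / 148.6 × 100 = 67.2948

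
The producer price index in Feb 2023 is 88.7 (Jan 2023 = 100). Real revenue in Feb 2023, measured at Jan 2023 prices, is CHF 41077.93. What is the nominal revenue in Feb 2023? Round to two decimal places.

Nominal = Real × (Index/100) = 41077.93 × (88.7/100)
        = 41077.93 × 0.887 = 36436.1239

36436.12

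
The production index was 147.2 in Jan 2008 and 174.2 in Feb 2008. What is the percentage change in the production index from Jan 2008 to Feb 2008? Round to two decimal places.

18.34%

Change = (174.2 − 147.2) / 147.2 × 100
       = 27.0 / 147.2 × 100 = 18.3424%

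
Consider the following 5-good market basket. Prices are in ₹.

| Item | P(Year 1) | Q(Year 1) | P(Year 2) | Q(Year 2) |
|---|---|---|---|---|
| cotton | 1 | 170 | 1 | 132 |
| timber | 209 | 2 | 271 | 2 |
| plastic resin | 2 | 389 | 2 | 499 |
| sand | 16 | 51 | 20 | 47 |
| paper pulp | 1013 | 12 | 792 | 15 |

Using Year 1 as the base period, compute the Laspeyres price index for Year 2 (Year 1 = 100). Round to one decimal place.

Laspeyres price index uses base-period quantities as weights.
ΣP(Year 2)·Q(Year 1) = 1×170 + 271×2 + 2×389 + 20×51 + 792×12 = 170 + 542 + 778 + 1020 + 9504 = 12014
ΣP(Year 1)·Q(Year 1) = 1×170 + 209×2 + 2×389 + 16×51 + 1013×12 = 170 + 418 + 778 + 816 + 12156 = 14338
Index = 12014 / 14338 × 100 = 83.7913

83.8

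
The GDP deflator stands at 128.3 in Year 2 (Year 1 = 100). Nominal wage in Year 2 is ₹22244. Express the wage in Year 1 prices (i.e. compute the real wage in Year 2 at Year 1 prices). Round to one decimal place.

Real = Nominal ÷ (Index/100) = 22244 ÷ (128.3/100)
     = 22244 ÷ 1.283 = 17337.4903

17337.5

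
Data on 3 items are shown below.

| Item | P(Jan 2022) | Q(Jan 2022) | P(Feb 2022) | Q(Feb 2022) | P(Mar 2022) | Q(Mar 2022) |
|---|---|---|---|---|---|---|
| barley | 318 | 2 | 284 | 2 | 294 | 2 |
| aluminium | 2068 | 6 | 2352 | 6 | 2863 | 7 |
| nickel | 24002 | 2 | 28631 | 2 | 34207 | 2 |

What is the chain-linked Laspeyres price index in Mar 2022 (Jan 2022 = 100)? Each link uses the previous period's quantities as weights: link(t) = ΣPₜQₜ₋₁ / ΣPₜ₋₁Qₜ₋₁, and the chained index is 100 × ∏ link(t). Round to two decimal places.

Link Jan 2022→Feb 2022:
ΣP(Feb 2022)Q(Jan 2022) = 284×2 + 2352×6 + 28631×2 = 568 + 14112 + 57262 = 71942
ΣP(Jan 2022)Q(Jan 2022) = 318×2 + 2068×6 + 24002×2 = 636 + 12408 + 48004 = 61048
link = 71942/61048 = 1.178450
Link Feb 2022→Mar 2022:
ΣP(Mar 2022)Q(Feb 2022) = 294×2 + 2863×6 + 34207×2 = 588 + 17178 + 68414 = 86180
ΣP(Feb 2022)Q(Feb 2022) = 284×2 + 2352×6 + 28631×2 = 568 + 14112 + 57262 = 71942
link = 86180/71942 = 1.197909
Chained index = 100 × 1.178450 × 1.197909 = 141.1676

141.17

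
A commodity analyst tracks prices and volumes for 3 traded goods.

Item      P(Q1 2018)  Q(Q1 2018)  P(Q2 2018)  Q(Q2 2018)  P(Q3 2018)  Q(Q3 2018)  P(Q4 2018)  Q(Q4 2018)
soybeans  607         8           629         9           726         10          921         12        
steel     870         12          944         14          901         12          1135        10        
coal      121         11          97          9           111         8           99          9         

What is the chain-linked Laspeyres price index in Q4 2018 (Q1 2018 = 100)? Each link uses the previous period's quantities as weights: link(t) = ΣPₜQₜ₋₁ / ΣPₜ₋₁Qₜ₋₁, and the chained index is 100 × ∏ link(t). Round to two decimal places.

Link Q1 2018→Q2 2018:
ΣP(Q2 2018)Q(Q1 2018) = 629×8 + 944×12 + 97×11 = 5032 + 11328 + 1067 = 17427
ΣP(Q1 2018)Q(Q1 2018) = 607×8 + 870×12 + 121×11 = 4856 + 10440 + 1331 = 16627
link = 17427/16627 = 1.048115
Link Q2 2018→Q3 2018:
ΣP(Q3 2018)Q(Q2 2018) = 726×9 + 901×14 + 111×9 = 6534 + 12614 + 999 = 20147
ΣP(Q2 2018)Q(Q2 2018) = 629×9 + 944×14 + 97×9 = 5661 + 13216 + 873 = 19750
link = 20147/19750 = 1.020101
Link Q3 2018→Q4 2018:
ΣP(Q4 2018)Q(Q3 2018) = 921×10 + 1135×12 + 99×8 = 9210 + 13620 + 792 = 23622
ΣP(Q3 2018)Q(Q3 2018) = 726×10 + 901×12 + 111×8 = 7260 + 10812 + 888 = 18960
link = 23622/18960 = 1.245886
Chained index = 100 × 1.048115 × 1.020101 × 1.245886 = 133.2080

133.21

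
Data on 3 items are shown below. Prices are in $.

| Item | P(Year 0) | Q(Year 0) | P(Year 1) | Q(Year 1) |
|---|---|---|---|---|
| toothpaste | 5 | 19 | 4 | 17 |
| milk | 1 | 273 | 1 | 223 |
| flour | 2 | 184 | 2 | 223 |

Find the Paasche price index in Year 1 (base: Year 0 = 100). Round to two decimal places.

Paasche price index uses current-period quantities as weights.
ΣP(Year 1)·Q(Year 1) = 4×17 + 1×223 + 2×223 = 68 + 223 + 446 = 737
ΣP(Year 0)·Q(Year 1) = 5×17 + 1×223 + 2×223 = 85 + 223 + 446 = 754
Index = 737 / 754 × 100 = 97.7454

97.75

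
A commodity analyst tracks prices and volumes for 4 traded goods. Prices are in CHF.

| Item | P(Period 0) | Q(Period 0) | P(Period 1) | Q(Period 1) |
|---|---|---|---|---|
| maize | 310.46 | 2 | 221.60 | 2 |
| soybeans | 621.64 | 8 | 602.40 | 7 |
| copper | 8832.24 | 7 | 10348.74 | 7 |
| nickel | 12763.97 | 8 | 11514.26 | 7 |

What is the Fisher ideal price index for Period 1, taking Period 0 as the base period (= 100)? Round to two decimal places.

Laspeyres component (base-period weights):
ΣP(Period 1)Q(Period 0) = 221.60×2 + 602.40×8 + 10348.74×7 + 11514.26×8 = 443.2 + 4819.2 + 72441.18 + 92114.08 = 169817.66
ΣP(Period 0)Q(Period 0) = 310.46×2 + 621.64×8 + 8832.24×7 + 12763.97×8 = 620.92 + 4973.12 + 61825.68 + 102111.76 = 169531.48
L = 169817.66 / 169531.48 × 100 = 100.1688
Paasche component (current-period weights):
ΣP(Period 1)Q(Period 1) = 221.60×2 + 602.40×7 + 10348.74×7 + 11514.26×7 = 443.2 + 4216.8 + 72441.18 + 80599.82 = 157701
ΣP(Period 0)Q(Period 1) = 310.46×2 + 621.64×7 + 8832.24×7 + 12763.97×7 = 620.92 + 4351.48 + 61825.68 + 89347.79 = 156145.87
P = 157701 / 156145.87 × 100 = 100.9959
Fisher = √(L × P) = √(100.1688 × 100.9959) = 100.5815

100.58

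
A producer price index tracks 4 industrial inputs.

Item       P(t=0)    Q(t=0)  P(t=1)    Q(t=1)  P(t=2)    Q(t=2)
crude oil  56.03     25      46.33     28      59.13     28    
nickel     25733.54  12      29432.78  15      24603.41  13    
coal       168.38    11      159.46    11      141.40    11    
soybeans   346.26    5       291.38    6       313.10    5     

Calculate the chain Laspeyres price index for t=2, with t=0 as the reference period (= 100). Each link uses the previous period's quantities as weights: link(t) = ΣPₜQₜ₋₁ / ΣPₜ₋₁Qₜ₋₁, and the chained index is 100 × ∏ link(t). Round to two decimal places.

Link t=0→t=1:
ΣP(t=1)Q(t=0) = 46.33×25 + 29432.78×12 + 159.46×11 + 291.38×5 = 1158.25 + 353193.36 + 1754.06 + 1456.9 = 357562.57
ΣP(t=0)Q(t=0) = 56.03×25 + 25733.54×12 + 168.38×11 + 346.26×5 = 1400.75 + 308802.48 + 1852.18 + 1731.3 = 313786.71
link = 357562.57/313786.71 = 1.139508
Link t=1→t=2:
ΣP(t=2)Q(t=1) = 59.13×28 + 24603.41×15 + 141.40×11 + 313.10×6 = 1655.64 + 369051.15 + 1555.4 + 1878.6 = 374140.79
ΣP(t=1)Q(t=1) = 46.33×28 + 29432.78×15 + 159.46×11 + 291.38×6 = 1297.24 + 441491.7 + 1754.06 + 1748.28 = 446291.28
link = 374140.79/446291.28 = 0.838333
Chained index = 100 × 1.139508 × 0.838333 = 95.5288

95.53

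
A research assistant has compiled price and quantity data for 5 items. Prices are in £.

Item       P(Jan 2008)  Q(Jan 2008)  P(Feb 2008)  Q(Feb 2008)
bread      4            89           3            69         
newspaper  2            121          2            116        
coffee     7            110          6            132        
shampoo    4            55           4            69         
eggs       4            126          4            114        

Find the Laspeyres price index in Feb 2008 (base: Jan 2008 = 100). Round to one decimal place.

Laspeyres price index uses base-period quantities as weights.
ΣP(Feb 2008)·Q(Jan 2008) = 3×89 + 2×121 + 6×110 + 4×55 + 4×126 = 267 + 242 + 660 + 220 + 504 = 1893
ΣP(Jan 2008)·Q(Jan 2008) = 4×89 + 2×121 + 7×110 + 4×55 + 4×126 = 356 + 242 + 770 + 220 + 504 = 2092
Index = 1893 / 2092 × 100 = 90.4876

90.5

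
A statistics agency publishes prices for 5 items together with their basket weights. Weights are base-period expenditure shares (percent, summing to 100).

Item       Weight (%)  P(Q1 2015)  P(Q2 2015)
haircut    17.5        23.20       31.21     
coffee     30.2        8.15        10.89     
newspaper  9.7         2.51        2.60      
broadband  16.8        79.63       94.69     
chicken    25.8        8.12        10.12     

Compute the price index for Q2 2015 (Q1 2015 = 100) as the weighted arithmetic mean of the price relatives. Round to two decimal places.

126.07

haircut: 17.5 × (31.21/23.20) = 17.5 × 1.345259 = 23.5420
coffee: 30.2 × (10.89/8.15) = 30.2 × 1.336196 = 40.3531
newspaper: 9.7 × (2.60/2.51) = 9.7 × 1.035857 = 10.0478
broadband: 16.8 × (94.69/79.63) = 16.8 × 1.189125 = 19.9773
chicken: 25.8 × (10.12/8.12) = 25.8 × 1.246305 = 32.1547
Index = Σ wᵢ·(p₁ᵢ/p₀ᵢ) = 23.5420 + 40.3531 + 10.0478 + 19.9773 + 32.1547 = 126.0749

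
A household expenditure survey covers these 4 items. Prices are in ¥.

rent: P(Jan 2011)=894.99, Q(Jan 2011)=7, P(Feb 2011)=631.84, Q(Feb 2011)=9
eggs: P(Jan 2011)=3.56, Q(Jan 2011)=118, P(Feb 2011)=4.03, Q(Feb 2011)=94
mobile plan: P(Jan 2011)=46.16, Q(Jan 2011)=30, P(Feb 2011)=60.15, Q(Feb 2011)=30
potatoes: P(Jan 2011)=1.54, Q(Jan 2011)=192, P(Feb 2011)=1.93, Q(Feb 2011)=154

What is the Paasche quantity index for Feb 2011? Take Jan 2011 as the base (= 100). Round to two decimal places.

115.46

Paasche quantity index uses current-period prices as weights.
ΣP(Feb 2011)·Q(Feb 2011) = 631.84×9 + 4.03×94 + 60.15×30 + 1.93×154 = 5686.56 + 378.82 + 1804.5 + 297.22 = 8167.1
ΣP(Feb 2011)·Q(Jan 2011) = 631.84×7 + 4.03×118 + 60.15×30 + 1.93×192 = 4422.88 + 475.54 + 1804.5 + 370.56 = 7073.48
Index = 8167.1 / 7073.48 × 100 = 115.4608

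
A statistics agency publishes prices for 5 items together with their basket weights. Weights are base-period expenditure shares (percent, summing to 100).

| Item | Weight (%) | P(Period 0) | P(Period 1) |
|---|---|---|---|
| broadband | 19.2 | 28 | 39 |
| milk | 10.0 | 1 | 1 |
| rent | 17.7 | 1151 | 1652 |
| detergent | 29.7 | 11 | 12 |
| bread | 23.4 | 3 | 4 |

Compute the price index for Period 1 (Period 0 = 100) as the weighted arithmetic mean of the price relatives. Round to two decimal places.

125.75

broadband: 19.2 × (39/28) = 19.2 × 1.392857 = 26.7429
milk: 10.0 × (1/1) = 10.0 × 1.000000 = 10.0000
rent: 17.7 × (1652/1151) = 17.7 × 1.435274 = 25.4043
detergent: 29.7 × (12/11) = 29.7 × 1.090909 = 32.4000
bread: 23.4 × (4/3) = 23.4 × 1.333333 = 31.2000
Index = Σ wᵢ·(p₁ᵢ/p₀ᵢ) = 26.7429 + 10.0000 + 25.4043 + 32.4000 + 31.2000 = 125.7472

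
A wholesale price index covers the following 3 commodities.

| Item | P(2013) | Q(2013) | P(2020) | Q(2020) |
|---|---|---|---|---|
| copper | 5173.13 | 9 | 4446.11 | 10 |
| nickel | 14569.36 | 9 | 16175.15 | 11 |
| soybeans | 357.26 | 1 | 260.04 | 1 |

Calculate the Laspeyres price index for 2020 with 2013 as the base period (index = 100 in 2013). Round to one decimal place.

104.4

Laspeyres price index uses base-period quantities as weights.
ΣP(2020)·Q(2013) = 4446.11×9 + 16175.15×9 + 260.04×1 = 40014.99 + 145576.35 + 260.04 = 185851.38
ΣP(2013)·Q(2013) = 5173.13×9 + 14569.36×9 + 357.26×1 = 46558.17 + 131124.24 + 357.26 = 178039.67
Index = 185851.38 / 178039.67 × 100 = 104.3876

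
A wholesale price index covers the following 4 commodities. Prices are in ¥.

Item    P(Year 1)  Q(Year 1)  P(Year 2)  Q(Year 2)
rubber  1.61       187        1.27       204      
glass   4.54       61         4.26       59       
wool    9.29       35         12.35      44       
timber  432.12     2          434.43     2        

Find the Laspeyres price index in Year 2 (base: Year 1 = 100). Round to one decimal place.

Laspeyres price index uses base-period quantities as weights.
ΣP(Year 2)·Q(Year 1) = 1.27×187 + 4.26×61 + 12.35×35 + 434.43×2 = 237.49 + 259.86 + 432.25 + 868.86 = 1798.46
ΣP(Year 1)·Q(Year 1) = 1.61×187 + 4.54×61 + 9.29×35 + 432.12×2 = 301.07 + 276.94 + 325.15 + 864.24 = 1767.4
Index = 1798.46 / 1767.4 × 100 = 101.7574

101.8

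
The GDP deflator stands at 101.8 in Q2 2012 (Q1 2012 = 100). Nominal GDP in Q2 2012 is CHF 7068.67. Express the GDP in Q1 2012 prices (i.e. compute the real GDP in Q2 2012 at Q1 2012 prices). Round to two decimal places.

Real = Nominal ÷ (Index/100) = 7068.67 ÷ (101.8/100)
     = 7068.67 ÷ 1.018 = 6943.6837

6943.68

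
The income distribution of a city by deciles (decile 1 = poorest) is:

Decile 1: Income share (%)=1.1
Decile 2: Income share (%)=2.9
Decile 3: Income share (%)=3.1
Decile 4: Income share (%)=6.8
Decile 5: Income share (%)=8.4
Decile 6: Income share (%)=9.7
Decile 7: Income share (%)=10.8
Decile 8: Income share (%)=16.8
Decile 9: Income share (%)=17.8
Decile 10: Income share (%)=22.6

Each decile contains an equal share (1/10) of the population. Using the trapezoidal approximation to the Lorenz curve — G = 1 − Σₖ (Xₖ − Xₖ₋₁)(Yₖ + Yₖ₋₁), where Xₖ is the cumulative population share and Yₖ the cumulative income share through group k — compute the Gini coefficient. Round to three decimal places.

Cumulative income shares Yₖ: 0.0110, 0.0400, 0.0710, 0.1390, 0.2230, 0.3200, 0.4280, 0.5960, 0.7740, 1.0000
Σ (Xₖ−Xₖ₋₁)(Yₖ+Yₖ₋₁) = (1/10)(0.0110+0.0000) + (1/10)(0.0400+0.0110) + (1/10)(0.0710+0.0400) + (1/10)(0.1390+0.0710) + (1/10)(0.2230+0.1390) + (1/10)(0.3200+0.2230) + (1/10)(0.4280+0.3200) + (1/10)(0.5960+0.4280) + (1/10)(0.7740+0.5960) + (1/10)(1.0000+0.7740)
  = 0.0011 + 0.0051 + 0.0111 + 0.0210 + 0.0362 + 0.0543 + 0.0748 + 0.1024 + 0.1370 + 0.1774 = 0.6204
G = 1 − 0.6204 = 0.3796

0.380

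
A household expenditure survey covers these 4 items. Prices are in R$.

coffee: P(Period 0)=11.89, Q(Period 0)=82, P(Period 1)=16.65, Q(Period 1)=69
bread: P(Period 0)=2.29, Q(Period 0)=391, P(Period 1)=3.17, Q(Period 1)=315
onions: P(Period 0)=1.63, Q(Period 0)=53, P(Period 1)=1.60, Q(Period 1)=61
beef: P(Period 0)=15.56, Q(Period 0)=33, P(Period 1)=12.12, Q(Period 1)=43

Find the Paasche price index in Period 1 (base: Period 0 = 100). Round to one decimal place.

119.7

Paasche price index uses current-period quantities as weights.
ΣP(Period 1)·Q(Period 1) = 16.65×69 + 3.17×315 + 1.60×61 + 12.12×43 = 1148.85 + 998.55 + 97.6 + 521.16 = 2766.16
ΣP(Period 0)·Q(Period 1) = 11.89×69 + 2.29×315 + 1.63×61 + 15.56×43 = 820.41 + 721.35 + 99.43 + 669.08 = 2310.27
Index = 2766.16 / 2310.27 × 100 = 119.7332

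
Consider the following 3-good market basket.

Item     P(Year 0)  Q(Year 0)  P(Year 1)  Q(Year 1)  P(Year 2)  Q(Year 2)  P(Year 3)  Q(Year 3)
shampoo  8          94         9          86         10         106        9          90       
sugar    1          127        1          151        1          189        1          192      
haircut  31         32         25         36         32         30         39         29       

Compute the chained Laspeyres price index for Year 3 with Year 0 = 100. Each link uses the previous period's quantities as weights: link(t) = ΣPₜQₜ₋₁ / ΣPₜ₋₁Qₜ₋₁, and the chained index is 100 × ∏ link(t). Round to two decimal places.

117.60

Link Year 0→Year 1:
ΣP(Year 1)Q(Year 0) = 9×94 + 1×127 + 25×32 = 846 + 127 + 800 = 1773
ΣP(Year 0)Q(Year 0) = 8×94 + 1×127 + 31×32 = 752 + 127 + 992 = 1871
link = 1773/1871 = 0.947622
Link Year 1→Year 2:
ΣP(Year 2)Q(Year 1) = 10×86 + 1×151 + 32×36 = 860 + 151 + 1152 = 2163
ΣP(Year 1)Q(Year 1) = 9×86 + 1×151 + 25×36 = 774 + 151 + 900 = 1825
link = 2163/1825 = 1.185205
Link Year 2→Year 3:
ΣP(Year 3)Q(Year 2) = 9×106 + 1×189 + 39×30 = 954 + 189 + 1170 = 2313
ΣP(Year 2)Q(Year 2) = 10×106 + 1×189 + 32×30 = 1060 + 189 + 960 = 2209
link = 2313/2209 = 1.047080
Chained index = 100 × 0.947622 × 1.185205 × 1.047080 = 117.6003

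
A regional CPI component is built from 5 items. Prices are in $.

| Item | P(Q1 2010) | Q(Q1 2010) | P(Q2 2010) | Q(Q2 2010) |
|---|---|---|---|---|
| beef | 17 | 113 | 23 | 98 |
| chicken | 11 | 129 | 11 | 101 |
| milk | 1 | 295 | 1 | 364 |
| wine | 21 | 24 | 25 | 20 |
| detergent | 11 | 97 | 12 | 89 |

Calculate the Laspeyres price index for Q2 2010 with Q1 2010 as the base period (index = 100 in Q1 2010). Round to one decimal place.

Laspeyres price index uses base-period quantities as weights.
ΣP(Q2 2010)·Q(Q1 2010) = 23×113 + 11×129 + 1×295 + 25×24 + 12×97 = 2599 + 1419 + 295 + 600 + 1164 = 6077
ΣP(Q1 2010)·Q(Q1 2010) = 17×113 + 11×129 + 1×295 + 21×24 + 11×97 = 1921 + 1419 + 295 + 504 + 1067 = 5206
Index = 6077 / 5206 × 100 = 116.7307

116.7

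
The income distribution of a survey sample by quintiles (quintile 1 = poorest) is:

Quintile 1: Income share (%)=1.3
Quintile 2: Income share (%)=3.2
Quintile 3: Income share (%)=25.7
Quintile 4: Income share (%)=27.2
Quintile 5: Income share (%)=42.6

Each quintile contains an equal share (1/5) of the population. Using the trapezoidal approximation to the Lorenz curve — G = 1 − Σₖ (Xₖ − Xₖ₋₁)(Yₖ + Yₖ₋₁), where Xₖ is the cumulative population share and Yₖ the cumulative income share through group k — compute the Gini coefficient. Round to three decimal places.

Cumulative income shares Yₖ: 0.0130, 0.0450, 0.3020, 0.5740, 1.0000
Σ (Xₖ−Xₖ₋₁)(Yₖ+Yₖ₋₁) = (1/5)(0.0130+0.0000) + (1/5)(0.0450+0.0130) + (1/5)(0.3020+0.0450) + (1/5)(0.5740+0.3020) + (1/5)(1.0000+0.5740)
  = 0.0026 + 0.0116 + 0.0694 + 0.1752 + 0.3148 = 0.5736
G = 1 − 0.5736 = 0.4264

0.426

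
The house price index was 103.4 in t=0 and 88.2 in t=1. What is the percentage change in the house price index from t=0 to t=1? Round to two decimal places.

-14.70%

Change = (88.2 − 103.4) / 103.4 × 100
       = -15.2 / 103.4 × 100 = -14.7002%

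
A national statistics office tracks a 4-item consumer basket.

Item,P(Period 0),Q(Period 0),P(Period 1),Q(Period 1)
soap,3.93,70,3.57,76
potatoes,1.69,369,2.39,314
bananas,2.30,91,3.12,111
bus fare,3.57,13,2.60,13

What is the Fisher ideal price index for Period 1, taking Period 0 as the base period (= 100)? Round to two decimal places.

124.75

Laspeyres component (base-period weights):
ΣP(Period 1)Q(Period 0) = 3.57×70 + 2.39×369 + 3.12×91 + 2.60×13 = 249.9 + 881.91 + 283.92 + 33.8 = 1449.53
ΣP(Period 0)Q(Period 0) = 3.93×70 + 1.69×369 + 2.30×91 + 3.57×13 = 275.1 + 623.61 + 209.3 + 46.41 = 1154.42
L = 1449.53 / 1154.42 × 100 = 125.5635
Paasche component (current-period weights):
ΣP(Period 1)Q(Period 1) = 3.57×76 + 2.39×314 + 3.12×111 + 2.60×13 = 271.32 + 750.46 + 346.32 + 33.8 = 1401.9
ΣP(Period 0)Q(Period 1) = 3.93×76 + 1.69×314 + 2.30×111 + 3.57×13 = 298.68 + 530.66 + 255.3 + 46.41 = 1131.05
P = 1401.9 / 1131.05 × 100 = 123.9468
Fisher = √(L × P) = √(125.5635 × 123.9468) = 124.7525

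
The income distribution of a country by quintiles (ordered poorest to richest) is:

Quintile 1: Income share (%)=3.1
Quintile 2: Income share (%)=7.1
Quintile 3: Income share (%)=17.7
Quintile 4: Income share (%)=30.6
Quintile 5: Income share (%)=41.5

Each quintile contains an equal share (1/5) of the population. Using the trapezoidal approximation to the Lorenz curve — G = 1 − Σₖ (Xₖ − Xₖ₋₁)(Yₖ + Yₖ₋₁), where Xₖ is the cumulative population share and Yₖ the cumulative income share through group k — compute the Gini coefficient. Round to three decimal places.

Cumulative income shares Yₖ: 0.0310, 0.1020, 0.2790, 0.5850, 1.0000
Σ (Xₖ−Xₖ₋₁)(Yₖ+Yₖ₋₁) = (1/5)(0.0310+0.0000) + (1/5)(0.1020+0.0310) + (1/5)(0.2790+0.1020) + (1/5)(0.5850+0.2790) + (1/5)(1.0000+0.5850)
  = 0.0062 + 0.0266 + 0.0762 + 0.1728 + 0.3170 = 0.5988
G = 1 − 0.5988 = 0.4012

0.401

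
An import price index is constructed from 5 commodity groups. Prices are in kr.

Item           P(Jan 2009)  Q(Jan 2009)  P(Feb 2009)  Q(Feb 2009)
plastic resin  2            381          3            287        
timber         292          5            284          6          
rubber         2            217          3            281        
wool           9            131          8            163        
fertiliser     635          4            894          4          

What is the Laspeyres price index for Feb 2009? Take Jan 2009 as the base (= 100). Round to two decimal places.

122.95

Laspeyres price index uses base-period quantities as weights.
ΣP(Feb 2009)·Q(Jan 2009) = 3×381 + 284×5 + 3×217 + 8×131 + 894×4 = 1143 + 1420 + 651 + 1048 + 3576 = 7838
ΣP(Jan 2009)·Q(Jan 2009) = 2×381 + 292×5 + 2×217 + 9×131 + 635×4 = 762 + 1460 + 434 + 1179 + 2540 = 6375
Index = 7838 / 6375 × 100 = 122.9490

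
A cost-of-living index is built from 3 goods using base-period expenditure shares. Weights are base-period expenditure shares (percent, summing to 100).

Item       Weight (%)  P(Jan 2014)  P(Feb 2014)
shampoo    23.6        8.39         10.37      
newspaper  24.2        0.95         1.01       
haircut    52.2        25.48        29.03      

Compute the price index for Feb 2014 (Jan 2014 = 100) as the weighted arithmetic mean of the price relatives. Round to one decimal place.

114.4

shampoo: 23.6 × (10.37/8.39) = 23.6 × 1.235995 = 29.1695
newspaper: 24.2 × (1.01/0.95) = 24.2 × 1.063158 = 25.7284
haircut: 52.2 × (29.03/25.48) = 52.2 × 1.139325 = 59.4728
Index = Σ wᵢ·(p₁ᵢ/p₀ᵢ) = 29.1695 + 25.7284 + 59.4728 = 114.3707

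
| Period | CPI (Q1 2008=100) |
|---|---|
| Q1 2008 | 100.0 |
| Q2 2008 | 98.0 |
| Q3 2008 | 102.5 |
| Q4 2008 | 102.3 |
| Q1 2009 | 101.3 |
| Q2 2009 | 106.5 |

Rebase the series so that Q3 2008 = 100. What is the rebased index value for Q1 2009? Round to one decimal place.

98.8

Rebased(Q1 2009) = 101.3 / 102.5 × 100 = 98.8293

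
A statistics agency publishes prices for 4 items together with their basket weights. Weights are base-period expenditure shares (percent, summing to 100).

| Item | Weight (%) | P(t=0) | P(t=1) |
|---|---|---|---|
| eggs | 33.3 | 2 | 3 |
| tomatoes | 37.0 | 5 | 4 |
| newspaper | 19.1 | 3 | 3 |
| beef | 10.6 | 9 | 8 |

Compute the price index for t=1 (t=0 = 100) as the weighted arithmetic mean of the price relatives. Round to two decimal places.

108.07

eggs: 33.3 × (3/2) = 33.3 × 1.500000 = 49.9500
tomatoes: 37.0 × (4/5) = 37.0 × 0.800000 = 29.6000
newspaper: 19.1 × (3/3) = 19.1 × 1.000000 = 19.1000
beef: 10.6 × (8/9) = 10.6 × 0.888889 = 9.4222
Index = Σ wᵢ·(p₁ᵢ/p₀ᵢ) = 49.9500 + 29.6000 + 19.1000 + 9.4222 = 108.0722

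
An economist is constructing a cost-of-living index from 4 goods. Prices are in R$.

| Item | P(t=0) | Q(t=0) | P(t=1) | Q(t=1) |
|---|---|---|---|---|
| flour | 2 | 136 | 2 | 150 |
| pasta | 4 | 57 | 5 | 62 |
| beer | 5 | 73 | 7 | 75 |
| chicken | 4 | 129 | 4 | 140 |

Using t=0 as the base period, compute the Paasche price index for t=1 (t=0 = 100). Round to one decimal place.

Paasche price index uses current-period quantities as weights.
ΣP(t=1)·Q(t=1) = 2×150 + 5×62 + 7×75 + 4×140 = 300 + 310 + 525 + 560 = 1695
ΣP(t=0)·Q(t=1) = 2×150 + 4×62 + 5×75 + 4×140 = 300 + 248 + 375 + 560 = 1483
Index = 1695 / 1483 × 100 = 114.2953

114.3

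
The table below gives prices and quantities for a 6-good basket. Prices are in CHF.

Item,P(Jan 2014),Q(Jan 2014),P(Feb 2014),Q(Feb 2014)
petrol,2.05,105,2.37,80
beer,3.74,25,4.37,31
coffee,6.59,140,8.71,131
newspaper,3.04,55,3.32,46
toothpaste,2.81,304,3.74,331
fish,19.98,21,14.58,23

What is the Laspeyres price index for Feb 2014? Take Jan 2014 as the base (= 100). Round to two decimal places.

Laspeyres price index uses base-period quantities as weights.
ΣP(Feb 2014)·Q(Jan 2014) = 2.37×105 + 4.37×25 + 8.71×140 + 3.32×55 + 3.74×304 + 14.58×21 = 248.85 + 109.25 + 1219.4 + 182.6 + 1136.96 + 306.18 = 3203.24
ΣP(Jan 2014)·Q(Jan 2014) = 2.05×105 + 3.74×25 + 6.59×140 + 3.04×55 + 2.81×304 + 19.98×21 = 215.25 + 93.5 + 922.6 + 167.2 + 854.24 + 419.58 = 2672.37
Index = 3203.24 / 2672.37 × 100 = 119.8651

119.87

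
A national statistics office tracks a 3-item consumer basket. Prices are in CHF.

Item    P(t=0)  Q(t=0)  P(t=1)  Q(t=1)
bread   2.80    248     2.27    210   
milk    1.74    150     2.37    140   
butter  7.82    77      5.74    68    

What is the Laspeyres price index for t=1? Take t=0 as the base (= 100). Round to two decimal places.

87.35

Laspeyres price index uses base-period quantities as weights.
ΣP(t=1)·Q(t=0) = 2.27×248 + 2.37×150 + 5.74×77 = 562.96 + 355.5 + 441.98 = 1360.44
ΣP(t=0)·Q(t=0) = 2.80×248 + 1.74×150 + 7.82×77 = 694.4 + 261 + 602.14 = 1557.54
Index = 1360.44 / 1557.54 × 100 = 87.3454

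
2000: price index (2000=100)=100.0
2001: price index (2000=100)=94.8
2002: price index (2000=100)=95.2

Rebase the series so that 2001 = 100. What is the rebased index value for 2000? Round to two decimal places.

Rebased(2000) = 100.0 / 94.8 × 100 = 105.4852

105.49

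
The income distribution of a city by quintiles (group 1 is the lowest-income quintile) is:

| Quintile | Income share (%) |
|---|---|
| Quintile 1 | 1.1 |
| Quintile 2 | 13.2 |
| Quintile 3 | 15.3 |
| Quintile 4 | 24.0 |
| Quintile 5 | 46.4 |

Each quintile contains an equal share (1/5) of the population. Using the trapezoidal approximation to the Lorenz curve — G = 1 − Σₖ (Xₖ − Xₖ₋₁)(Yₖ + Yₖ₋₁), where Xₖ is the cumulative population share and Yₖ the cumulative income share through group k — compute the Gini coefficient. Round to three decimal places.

Cumulative income shares Yₖ: 0.0110, 0.1430, 0.2960, 0.5360, 1.0000
Σ (Xₖ−Xₖ₋₁)(Yₖ+Yₖ₋₁) = (1/5)(0.0110+0.0000) + (1/5)(0.1430+0.0110) + (1/5)(0.2960+0.1430) + (1/5)(0.5360+0.2960) + (1/5)(1.0000+0.5360)
  = 0.0022 + 0.0308 + 0.0878 + 0.1664 + 0.3072 = 0.5944
G = 1 − 0.5944 = 0.4056

0.406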